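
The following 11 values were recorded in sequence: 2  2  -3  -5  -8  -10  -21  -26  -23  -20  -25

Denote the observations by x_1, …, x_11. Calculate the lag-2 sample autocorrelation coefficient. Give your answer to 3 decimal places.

0.477

Mean x̄ = (2 + 2 − 3 − 5 − 8 − 10 − 21 − 26 − 23 − 20 − 25)/11 = -12.4545
Numerator Σ_{t=1}^{9}(x_t−x̄)(x_{t+2}−x̄) = 558.1322
Denominator Σ(x_t−x̄)² = 1170.7273
r_2 = 558.1322 / 1170.7273 = 0.477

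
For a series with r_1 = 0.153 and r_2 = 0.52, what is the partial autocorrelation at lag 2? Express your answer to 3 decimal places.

φ_{22} = (r_2 − r_1²) / (1 − r_1²)
r_1² = (0.153)² = 0.023409
Numerator = 0.52 − 0.0234 = 0.4966; denominator = 1 − 0.0234 = 0.9766
φ_{22} = 0.4966 / 0.9766 = 0.508

0.508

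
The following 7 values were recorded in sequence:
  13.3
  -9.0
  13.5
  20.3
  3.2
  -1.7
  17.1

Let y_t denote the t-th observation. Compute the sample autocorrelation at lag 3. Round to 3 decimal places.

0.292

Mean ȳ = (13.3 − 9.0 + 13.5 + 20.3 + 3.2 − 1.7 + 17.1)/7 = 8.1000
Σ(y_t−ȳ)(y_{t+3}−ȳ) = (63.4400) + (83.7900) + (-52.9200) + (109.8000) = 204.1100
Denominator Σ(y_t−ȳ)² = 698.5000
r_3 = 204.1100 / 698.5000 = 0.292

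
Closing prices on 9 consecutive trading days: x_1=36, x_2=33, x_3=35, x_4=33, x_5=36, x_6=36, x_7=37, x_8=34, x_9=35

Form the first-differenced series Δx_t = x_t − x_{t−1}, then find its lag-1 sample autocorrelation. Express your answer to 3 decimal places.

-0.594

First differences Δx: -3, 2, -2, 3, 0, 1, -3, 1
Mean of differences = -0.1250
Numerator Σ(Δx_t−Δx̄)(Δx_{t+1}−Δx̄) = -21.8906
Denominator Σ(Δx_t−Δx̄)² = 36.8750
r_1(Δx) = -21.8906 / 36.8750 = -0.594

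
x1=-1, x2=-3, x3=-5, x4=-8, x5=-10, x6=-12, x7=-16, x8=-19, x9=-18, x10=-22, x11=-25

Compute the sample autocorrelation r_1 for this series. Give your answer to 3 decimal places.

Mean x̄ = (-1 − 3 − 5 − 8 − 10 − 12 − 16 − 19 − 18 − 22 − 25)/11 = -12.6364
Numerator Σ_{t=1}^{10}(x_t−x̄)(x_{t+1}−x̄) = 454.4132
Denominator Σ(x_t−x̄)² = 636.5455
r_1 = 454.4132 / 636.5455 = 0.714

0.714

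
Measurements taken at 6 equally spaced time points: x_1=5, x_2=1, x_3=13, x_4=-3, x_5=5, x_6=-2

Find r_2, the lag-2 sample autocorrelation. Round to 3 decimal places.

0.470

Mean x̄ = (5 + 1 + 13 − 3 + 5 − 2)/6 = 3.1667
Deviations from mean: 1.8333, -2.1667, 9.8333, -6.1667, 1.8333, -5.1667
Σ(x_t−x̄)(x_{t+2}−x̄) = (18.0278) + (13.3611) + (18.0278) + (31.8611) = 81.2778
Denominator Σ(x_t−x̄)² = 172.8333
r_2 = 81.2778 / 172.8333 = 0.470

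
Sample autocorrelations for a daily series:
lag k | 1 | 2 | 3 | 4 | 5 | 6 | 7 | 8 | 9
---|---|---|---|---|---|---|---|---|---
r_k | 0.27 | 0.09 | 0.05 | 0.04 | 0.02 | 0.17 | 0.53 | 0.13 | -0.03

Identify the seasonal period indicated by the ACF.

7

The largest autocorrelation is r_7 = 0.53; the remaining lags stay at or below 0.27. The elevated value at lag 1 (0.27), dropping to 0.09 at lag 2, reflects decaying short-term dependence rather than seasonality.
The dominant spike at lag 7 indicates a seasonal period of 7.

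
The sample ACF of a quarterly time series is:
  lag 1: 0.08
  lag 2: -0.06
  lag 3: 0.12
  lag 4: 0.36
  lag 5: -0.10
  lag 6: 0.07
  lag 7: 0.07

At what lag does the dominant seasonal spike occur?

4

The largest autocorrelation is r_4 = 0.36; the remaining lags stay at or below 0.12.
The dominant spike at lag 4 indicates a seasonal period of 4.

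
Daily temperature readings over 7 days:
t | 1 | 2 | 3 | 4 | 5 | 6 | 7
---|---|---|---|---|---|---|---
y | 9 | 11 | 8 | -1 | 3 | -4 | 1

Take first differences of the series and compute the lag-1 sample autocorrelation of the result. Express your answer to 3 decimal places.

First differences Δy: 2, -3, -9, 4, -7, 5
Mean of differences = -1.3333
Numerator Σ(Δy_t−Δȳ)(Δy_{t+1}−Δȳ) = -99.7778
Denominator Σ(Δy_t−Δȳ)² = 173.3333
r_1(Δy) = -99.7778 / 173.3333 = -0.576

-0.576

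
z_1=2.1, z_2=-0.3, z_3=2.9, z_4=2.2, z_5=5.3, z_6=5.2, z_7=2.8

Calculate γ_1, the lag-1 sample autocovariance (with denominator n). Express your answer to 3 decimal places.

0.883

Mean z̄ = (2.1 − 0.3 + 2.9 + 2.2 + 5.3 + 5.2 + 2.8)/7 = 2.8857
Deviations: -0.7857, -3.1857, 0.0143, -0.6857, 2.4143, 2.3143, -0.0857
Σ_{t=1}^{6}(z_t−z̄)(z_{t+1}−z̄) = 6.1812
γ_1 = 6.1812 / 7 = 0.883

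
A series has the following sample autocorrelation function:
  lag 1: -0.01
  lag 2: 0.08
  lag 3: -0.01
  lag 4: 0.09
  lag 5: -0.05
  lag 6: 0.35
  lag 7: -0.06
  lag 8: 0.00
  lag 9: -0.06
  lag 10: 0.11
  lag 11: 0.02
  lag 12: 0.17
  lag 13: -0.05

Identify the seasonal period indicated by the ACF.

6

The largest autocorrelation is r_6 = 0.35, with a weaker echo at lag 12 (0.17); the remaining lags stay at or below 0.11.
The dominant spike at lag 6 indicates a seasonal period of 6.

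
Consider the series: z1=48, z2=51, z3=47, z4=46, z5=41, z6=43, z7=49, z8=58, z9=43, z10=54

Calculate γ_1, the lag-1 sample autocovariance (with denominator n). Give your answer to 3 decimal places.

-2.700

Mean z̄ = (48 + 51 + 47 + 46 + 41 + 43 + 49 + 58 + 43 + 54)/10 = 48.0000
Σ_{t=1}^{9}(z_t−z̄)(z_{t+1}−z̄) = -27.0000
γ_1 = -27.0000 / 10 = -2.700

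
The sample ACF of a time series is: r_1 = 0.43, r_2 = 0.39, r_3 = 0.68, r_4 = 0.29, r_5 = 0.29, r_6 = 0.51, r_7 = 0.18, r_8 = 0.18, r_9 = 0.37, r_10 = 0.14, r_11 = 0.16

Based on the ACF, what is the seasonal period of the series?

3

The largest autocorrelation is r_3 = 0.68, with a weaker echo at lag 6 (0.51); the remaining lags stay at or below 0.43. The elevated value at lag 1 (0.43), dropping to 0.39 at lag 2, reflects decaying short-term dependence rather than seasonality.
The dominant spike at lag 3 indicates a seasonal period of 3.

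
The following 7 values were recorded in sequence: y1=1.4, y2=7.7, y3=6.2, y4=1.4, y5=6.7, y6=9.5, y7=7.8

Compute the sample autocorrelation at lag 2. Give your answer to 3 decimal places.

-0.397

Mean ȳ = (1.4 + 7.7 + 6.2 + 1.4 + 6.7 + 9.5 + 7.8)/7 = 5.8143
Deviations from mean: -4.4143, 1.8857, 0.3857, -4.4143, 0.8857, 3.6857, 1.9857
Numerator Σ_{t=1}^{5}(y_t−ȳ)(y_{t+2}−ȳ) = -24.1961
Denominator Σ(y_t−ȳ)² = 60.9886
r_2 = -24.1961 / 60.9886 = -0.397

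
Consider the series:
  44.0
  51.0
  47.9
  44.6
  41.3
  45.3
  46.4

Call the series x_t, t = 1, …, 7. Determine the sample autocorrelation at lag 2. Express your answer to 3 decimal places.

-0.379

Mean x̄ = (44.0 + 51.0 + 47.9 + 44.6 + 41.3 + 45.3 + 46.4)/7 = 45.7857
Numerator Σ_{t=1}^{5}(x_t−x̄)(x_{t+2}−x̄) = -21.6218
Denominator Σ(x_t−x̄)² = 56.9886
r_2 = -21.6218 / 56.9886 = -0.379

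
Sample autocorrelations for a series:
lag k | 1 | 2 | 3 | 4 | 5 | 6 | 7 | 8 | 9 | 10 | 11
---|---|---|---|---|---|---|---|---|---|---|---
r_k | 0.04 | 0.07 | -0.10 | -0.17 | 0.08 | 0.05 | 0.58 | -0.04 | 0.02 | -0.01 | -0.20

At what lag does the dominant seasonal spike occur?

The largest autocorrelation is r_7 = 0.58; the remaining lags stay at or below 0.08.
The dominant spike at lag 7 indicates a seasonal period of 7.

7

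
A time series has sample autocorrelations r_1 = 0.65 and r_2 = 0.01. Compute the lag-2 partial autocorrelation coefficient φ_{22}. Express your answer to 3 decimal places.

-0.714

φ_{22} = (r_2 − r_1²) / (1 − r_1²)
r_1² = (0.65)² = 0.4225
Numerator = 0.01 − 0.4225 = -0.4125; denominator = 1 − 0.4225 = 0.5775
φ_{22} = -0.4125 / 0.5775 = -0.714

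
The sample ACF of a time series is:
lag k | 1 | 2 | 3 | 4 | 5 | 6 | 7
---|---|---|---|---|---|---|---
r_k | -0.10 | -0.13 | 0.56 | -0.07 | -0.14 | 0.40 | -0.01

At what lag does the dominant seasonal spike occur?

3

The largest autocorrelation is r_3 = 0.56, with a weaker echo at lag 6 (0.40); the remaining lags stay at or below -0.01.
The dominant spike at lag 3 indicates a seasonal period of 3.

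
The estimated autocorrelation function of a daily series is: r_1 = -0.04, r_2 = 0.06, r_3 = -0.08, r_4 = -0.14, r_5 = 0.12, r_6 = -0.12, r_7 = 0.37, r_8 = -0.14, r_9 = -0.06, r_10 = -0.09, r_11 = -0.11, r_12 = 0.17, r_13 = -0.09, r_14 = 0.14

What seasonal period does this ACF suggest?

The largest autocorrelation is r_7 = 0.37; the remaining lags stay at or below 0.17.
The dominant spike at lag 7 indicates a seasonal period of 7.

7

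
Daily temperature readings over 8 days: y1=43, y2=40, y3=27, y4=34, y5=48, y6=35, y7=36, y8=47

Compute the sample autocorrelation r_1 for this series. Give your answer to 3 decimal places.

Mean ȳ = (43 + 40 + 27 + 34 + 48 + 35 + 36 + 47)/8 = 38.7500
Deviations from mean: 4.2500, 1.2500, -11.7500, -4.7500, 9.2500, -3.7500, -2.7500, 8.2500
Numerator Σ_{t=1}^{7}(y_t−ȳ)(y_{t+1}−ȳ) = -44.5625
Denominator Σ(y_t−ȳ)² = 355.5000
r_1 = -44.5625 / 355.5000 = -0.125

-0.125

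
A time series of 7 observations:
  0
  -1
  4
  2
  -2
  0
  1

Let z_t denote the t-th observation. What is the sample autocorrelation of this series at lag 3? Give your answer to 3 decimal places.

0.079

Mean z̄ = (0 − 1 + 4 + 2 − 2 + 0 + 1)/7 = 0.5714
Deviations from mean: -0.5714, -1.5714, 3.4286, 1.4286, -2.5714, -0.5714, 0.4286
Σ(z_t−z̄)(z_{t+3}−z̄) = (-0.8163) + (4.0408) + (-1.9592) + (0.6122) = 1.8776
Denominator Σ(z_t−z̄)² = 23.7143
r_3 = 1.8776 / 23.7143 = 0.079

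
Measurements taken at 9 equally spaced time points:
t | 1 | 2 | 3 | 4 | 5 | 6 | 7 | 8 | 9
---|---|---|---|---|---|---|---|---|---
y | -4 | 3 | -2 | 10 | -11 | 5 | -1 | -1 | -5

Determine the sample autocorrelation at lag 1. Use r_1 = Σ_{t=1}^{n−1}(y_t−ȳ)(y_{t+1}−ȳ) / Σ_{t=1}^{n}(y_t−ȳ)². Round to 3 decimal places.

Mean ȳ = (-4 + 3 − 2 + 10 − 11 + 5 − 1 − 1 − 5)/9 = -0.6667
Numerator Σ_{t=1}^{8}(y_t−ȳ)(y_{t+1}−ȳ) = -200.4444
Denominator Σ(y_t−ȳ)² = 298.0000
r_1 = -200.4444 / 298.0000 = -0.673

-0.673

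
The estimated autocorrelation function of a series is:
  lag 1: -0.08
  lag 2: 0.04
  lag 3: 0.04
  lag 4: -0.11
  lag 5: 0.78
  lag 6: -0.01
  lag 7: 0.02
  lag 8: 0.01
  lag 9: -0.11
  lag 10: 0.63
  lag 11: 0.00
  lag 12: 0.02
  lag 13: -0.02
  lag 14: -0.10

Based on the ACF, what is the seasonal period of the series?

The largest autocorrelation is r_5 = 0.78, with a weaker echo at lag 10 (0.63); the remaining lags stay at or below 0.04.
The dominant spike at lag 5 indicates a seasonal period of 5.

5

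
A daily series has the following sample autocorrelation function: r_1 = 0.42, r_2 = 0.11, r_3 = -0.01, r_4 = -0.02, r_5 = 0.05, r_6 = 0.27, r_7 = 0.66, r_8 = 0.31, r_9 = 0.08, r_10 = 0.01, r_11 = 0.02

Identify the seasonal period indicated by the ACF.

The largest autocorrelation is r_7 = 0.66; the remaining lags stay at or below 0.42. The elevated value at lag 1 (0.42), dropping to 0.11 at lag 2, reflects decaying short-term dependence rather than seasonality.
The dominant spike at lag 7 indicates a seasonal period of 7.

7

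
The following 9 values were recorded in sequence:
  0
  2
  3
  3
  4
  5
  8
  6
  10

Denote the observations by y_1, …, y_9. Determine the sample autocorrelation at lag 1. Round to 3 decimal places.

0.433

Mean ȳ = (0 + 2 + 3 + 3 + 4 + 5 + 8 + 6 + 10)/9 = 4.5556
Numerator Σ_{t=1}^{8}(y_t−ȳ)(y_{t+1}−ȳ) = 33.0247
Denominator Σ(y_t−ȳ)² = 76.2222
r_1 = 33.0247 / 76.2222 = 0.433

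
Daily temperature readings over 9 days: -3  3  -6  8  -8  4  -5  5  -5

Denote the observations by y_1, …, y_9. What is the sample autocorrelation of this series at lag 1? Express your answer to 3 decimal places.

Mean ȳ = (-3 + 3 − 6 + 8 − 8 + 4 − 5 + 5 − 5)/9 = -0.7778
Numerator Σ_{t=1}^{8}(y_t−ȳ)(y_{t+1}−ȳ) = -240.8272
Denominator Σ(y_t−ȳ)² = 267.5556
r_1 = -240.8272 / 267.5556 = -0.900

-0.900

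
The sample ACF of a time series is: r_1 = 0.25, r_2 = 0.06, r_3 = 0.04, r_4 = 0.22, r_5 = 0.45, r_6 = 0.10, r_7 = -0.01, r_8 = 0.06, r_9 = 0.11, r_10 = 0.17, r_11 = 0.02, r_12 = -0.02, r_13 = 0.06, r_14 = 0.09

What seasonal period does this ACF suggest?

5

The largest autocorrelation is r_5 = 0.45; the remaining lags stay at or below 0.25. The elevated value at lag 1 (0.25), dropping to 0.06 at lag 2, reflects decaying short-term dependence rather than seasonality.
The dominant spike at lag 5 indicates a seasonal period of 5.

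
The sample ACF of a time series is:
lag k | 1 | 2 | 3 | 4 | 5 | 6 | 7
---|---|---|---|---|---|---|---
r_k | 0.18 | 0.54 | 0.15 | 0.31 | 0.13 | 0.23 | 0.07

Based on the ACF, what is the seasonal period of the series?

2

The largest autocorrelation is r_2 = 0.54, with weaker echoes at lags 4 (0.31) and 6 (0.23); the remaining lags stay at or below 0.18.
The dominant spike at lag 2 indicates a seasonal period of 2.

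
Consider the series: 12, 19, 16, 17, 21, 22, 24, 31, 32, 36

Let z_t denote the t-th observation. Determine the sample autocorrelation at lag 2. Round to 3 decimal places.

Mean z̄ = (12 + 19 + 16 + 17 + 21 + 22 + 24 + 31 + 32 + 36)/10 = 23.0000
Numerator Σ_{t=1}^{8}(z_t−z̄)(z_{t+2}−z̄) = 224.0000
Denominator Σ(z_t−z̄)² = 542.0000
r_2 = 224.0000 / 542.0000 = 0.413

0.413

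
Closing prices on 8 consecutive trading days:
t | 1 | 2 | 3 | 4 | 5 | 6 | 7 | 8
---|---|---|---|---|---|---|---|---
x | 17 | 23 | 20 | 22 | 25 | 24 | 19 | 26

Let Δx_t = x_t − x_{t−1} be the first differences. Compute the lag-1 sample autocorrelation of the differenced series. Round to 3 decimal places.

-0.391

First differences Δx: 6, -3, 2, 3, -1, -5, 7
Mean of differences = 1.2857
Numerator Σ(Δx_t−Δx̄)(Δx_{t+1}−Δx̄) = -47.5102
Denominator Σ(Δx_t−Δx̄)² = 121.4286
r_1(Δx) = -47.5102 / 121.4286 = -0.391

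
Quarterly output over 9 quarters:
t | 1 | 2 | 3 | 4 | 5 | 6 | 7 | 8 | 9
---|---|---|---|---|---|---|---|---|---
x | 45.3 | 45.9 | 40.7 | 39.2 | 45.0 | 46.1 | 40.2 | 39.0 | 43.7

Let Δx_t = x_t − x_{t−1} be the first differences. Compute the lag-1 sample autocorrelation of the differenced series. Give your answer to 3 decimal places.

First differences Δx: 0.6, -5.2, -1.5, 5.8, 1.1, -5.9, -1.2, 4.7
Mean of differences = -0.2000
Numerator Σ(Δx_t−Δx̄)(Δx_{t+1}−Δx̄) = -4.1100
Denominator Σ(Δx_t−Δx̄)² = 122.5200
r_1(Δx) = -4.1100 / 122.5200 = -0.034

-0.034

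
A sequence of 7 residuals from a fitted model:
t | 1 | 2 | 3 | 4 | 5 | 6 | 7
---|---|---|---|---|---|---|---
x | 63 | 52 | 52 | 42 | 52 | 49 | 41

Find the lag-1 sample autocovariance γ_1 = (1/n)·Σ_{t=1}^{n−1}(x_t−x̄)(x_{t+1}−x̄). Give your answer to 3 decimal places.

Mean x̄ = (63 + 52 + 52 + 42 + 52 + 49 + 41)/7 = 50.1429
Σ_{t=1}^{6}(x_t−x̄)(x_{t+1}−x̄) = 5.4082
γ_1 = 5.4082 / 7 = 0.773

0.773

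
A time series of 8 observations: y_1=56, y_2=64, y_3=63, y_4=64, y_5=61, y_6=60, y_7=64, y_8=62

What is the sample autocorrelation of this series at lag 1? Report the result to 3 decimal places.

Mean ȳ = (56 + 64 + 63 + 64 + 61 + 60 + 64 + 62)/8 = 61.7500
Deviations from mean: -5.7500, 2.2500, 1.2500, 2.2500, -0.7500, -1.7500, 2.2500, 0.2500
Σ(y_t−ȳ)(y_{t+1}−ȳ) = (-12.9375) + (2.8125) + (2.8125) + (-1.6875) + (1.3125) + (-3.9375) + (0.5625) = -11.0625
Denominator Σ(y_t−ȳ)² = 53.5000
r_1 = -11.0625 / 53.5000 = -0.207

-0.207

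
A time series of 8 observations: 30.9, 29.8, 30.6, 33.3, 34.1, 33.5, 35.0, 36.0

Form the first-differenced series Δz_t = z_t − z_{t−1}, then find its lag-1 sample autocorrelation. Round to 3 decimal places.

-0.078

First differences Δz: -1.1, 0.8, 2.7, 0.8, -0.6, 1.5, 1.0
Mean of differences = 0.7286
Numerator Σ(Δz_t−Δz̄)(Δz_{t+1}−Δz̄) = -0.7594
Denominator Σ(Δz_t−Δz̄)² = 9.6743
r_1(Δz) = -0.7594 / 9.6743 = -0.078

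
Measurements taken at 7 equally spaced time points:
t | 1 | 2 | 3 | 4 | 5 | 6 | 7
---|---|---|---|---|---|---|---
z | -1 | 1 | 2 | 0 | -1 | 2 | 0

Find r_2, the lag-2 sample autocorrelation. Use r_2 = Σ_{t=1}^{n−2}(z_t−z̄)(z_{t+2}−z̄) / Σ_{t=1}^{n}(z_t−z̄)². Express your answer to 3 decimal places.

Mean z̄ = (-1 + 1 + 2 + 0 − 1 + 2 + 0)/7 = 0.4286
Deviations from mean: -1.4286, 0.5714, 1.5714, -0.4286, -1.4286, 1.5714, -0.4286
Σ(z_t−z̄)(z_{t+2}−z̄) = (-2.2449) + (-0.2449) + (-2.2449) + (-0.6735) + (0.6122) = -4.7959
Denominator Σ(z_t−z̄)² = 9.7143
r_2 = -4.7959 / 9.7143 = -0.494

-0.494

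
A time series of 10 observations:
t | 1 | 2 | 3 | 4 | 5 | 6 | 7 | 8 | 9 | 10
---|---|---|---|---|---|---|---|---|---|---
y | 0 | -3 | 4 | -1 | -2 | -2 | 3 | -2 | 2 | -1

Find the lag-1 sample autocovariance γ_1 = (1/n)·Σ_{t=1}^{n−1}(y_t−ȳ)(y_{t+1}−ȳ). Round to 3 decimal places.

Mean ȳ = (0 − 3 + 4 − 1 − 2 − 2 + 3 − 2 + 2 − 1)/10 = -0.2000
Σ_{t=1}^{9}(y_t−ȳ)(y_{t+1}−ȳ) = -28.2400
γ_1 = -28.2400 / 10 = -2.824

-2.824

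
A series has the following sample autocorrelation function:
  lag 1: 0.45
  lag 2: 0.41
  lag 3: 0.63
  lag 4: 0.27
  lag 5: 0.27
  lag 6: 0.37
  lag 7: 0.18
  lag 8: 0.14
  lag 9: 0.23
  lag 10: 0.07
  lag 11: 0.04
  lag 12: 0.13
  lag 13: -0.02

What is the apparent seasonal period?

3

The largest autocorrelation is r_3 = 0.63; the remaining lags stay at or below 0.45. The elevated value at lag 1 (0.45), dropping to 0.41 at lag 2, reflects decaying short-term dependence rather than seasonality.
The dominant spike at lag 3 indicates a seasonal period of 3.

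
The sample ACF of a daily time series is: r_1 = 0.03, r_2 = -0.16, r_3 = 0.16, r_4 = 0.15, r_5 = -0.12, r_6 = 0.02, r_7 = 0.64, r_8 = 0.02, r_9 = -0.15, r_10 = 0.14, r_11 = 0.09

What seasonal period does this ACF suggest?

7

The largest autocorrelation is r_7 = 0.64; the remaining lags stay at or below 0.16.
The dominant spike at lag 7 indicates a seasonal period of 7.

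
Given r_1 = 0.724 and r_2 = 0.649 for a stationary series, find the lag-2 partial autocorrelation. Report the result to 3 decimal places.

φ_{22} = (r_2 − r_1²) / (1 − r_1²)
r_1² = (0.724)² = 0.524176
Numerator = 0.649 − 0.5242 = 0.1248; denominator = 1 − 0.5242 = 0.4758
φ_{22} = 0.1248 / 0.4758 = 0.262

0.262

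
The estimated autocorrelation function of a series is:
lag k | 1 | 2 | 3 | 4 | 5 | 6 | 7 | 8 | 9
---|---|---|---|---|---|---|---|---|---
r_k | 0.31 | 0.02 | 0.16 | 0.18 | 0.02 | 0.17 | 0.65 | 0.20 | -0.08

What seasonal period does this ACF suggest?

The largest autocorrelation is r_7 = 0.65; the remaining lags stay at or below 0.31. The elevated value at lag 1 (0.31), dropping to 0.02 at lag 2, reflects decaying short-term dependence rather than seasonality.
The dominant spike at lag 7 indicates a seasonal period of 7.

7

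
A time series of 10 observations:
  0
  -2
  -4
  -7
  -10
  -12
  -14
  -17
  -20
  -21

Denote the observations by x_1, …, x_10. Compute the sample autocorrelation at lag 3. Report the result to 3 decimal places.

0.134

Mean x̄ = (0 − 2 − 4 − 7 − 10 − 12 − 14 − 17 − 20 − 21)/10 = -10.7000
Numerator Σ_{t=1}^{7}(x_t−x̄)(x_{t+3}−x̄) = 66.4300
Denominator Σ(x_t−x̄)² = 494.1000
r_3 = 66.4300 / 494.1000 = 0.134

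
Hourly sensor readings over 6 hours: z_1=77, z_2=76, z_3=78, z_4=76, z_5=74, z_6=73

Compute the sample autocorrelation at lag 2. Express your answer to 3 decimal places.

-0.090

Mean z̄ = (77 + 76 + 78 + 76 + 74 + 73)/6 = 75.6667
Deviations from mean: 1.3333, 0.3333, 2.3333, 0.3333, -1.6667, -2.6667
Numerator Σ_{t=1}^{4}(z_t−z̄)(z_{t+2}−z̄) = -1.5556
Denominator Σ(z_t−z̄)² = 17.3333
r_2 = -1.5556 / 17.3333 = -0.090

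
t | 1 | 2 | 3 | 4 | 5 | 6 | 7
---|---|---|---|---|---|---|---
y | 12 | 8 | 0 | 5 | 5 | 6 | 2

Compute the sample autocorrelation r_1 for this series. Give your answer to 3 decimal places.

Mean ȳ = (12 + 8 + 0 + 5 + 5 + 6 + 2)/7 = 5.4286
Deviations from mean: 6.5714, 2.5714, -5.4286, -0.4286, -0.4286, 0.5714, -3.4286
Numerator Σ_{t=1}^{6}(y_t−ȳ)(y_{t+1}−ȳ) = 3.2449
Denominator Σ(y_t−ȳ)² = 91.7143
r_1 = 3.2449 / 91.7143 = 0.035

0.035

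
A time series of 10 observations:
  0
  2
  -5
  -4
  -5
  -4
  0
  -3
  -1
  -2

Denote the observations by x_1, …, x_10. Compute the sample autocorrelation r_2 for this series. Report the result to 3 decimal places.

Mean x̄ = (0 + 2 − 5 − 4 − 5 − 4 + 0 − 3 − 1 − 2)/10 = -2.2000
Numerator Σ_{t=1}^{8}(x_t−x̄)(x_{t+2}−x̄) = -4.8800
Denominator Σ(x_t−x̄)² = 51.6000
r_2 = -4.8800 / 51.6000 = -0.095

-0.095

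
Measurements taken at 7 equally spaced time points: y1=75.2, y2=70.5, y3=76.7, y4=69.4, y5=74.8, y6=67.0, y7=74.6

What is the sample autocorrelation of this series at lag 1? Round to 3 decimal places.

Mean ȳ = (75.2 + 70.5 + 76.7 + 69.4 + 74.8 + 67.0 + 74.6)/7 = 72.6000
Deviations from mean: 2.6000, -2.1000, 4.1000, -3.2000, 2.2000, -5.6000, 2.0000
Σ(y_t−ȳ)(y_{t+1}−ȳ) = (-5.4600) + (-8.6100) + (-13.1200) + (-7.0400) + (-12.3200) + (-11.2000) = -57.7500
Denominator Σ(y_t−ȳ)² = 78.4200
r_1 = -57.7500 / 78.4200 = -0.736

-0.736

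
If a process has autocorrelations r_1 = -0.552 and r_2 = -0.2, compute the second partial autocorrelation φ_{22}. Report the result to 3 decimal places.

φ_{22} = (r_2 − r_1²) / (1 − r_1²)
r_1² = (-0.552)² = 0.304704
Numerator = -0.2 − 0.3047 = -0.5047; denominator = 1 − 0.3047 = 0.6953
φ_{22} = -0.5047 / 0.6953 = -0.726

-0.726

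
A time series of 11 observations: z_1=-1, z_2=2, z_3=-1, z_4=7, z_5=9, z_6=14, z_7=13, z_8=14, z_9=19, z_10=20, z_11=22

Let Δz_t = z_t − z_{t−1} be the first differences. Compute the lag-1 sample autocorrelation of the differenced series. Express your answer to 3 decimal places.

-0.529

First differences Δz: 3, -3, 8, 2, 5, -1, 1, 5, 1, 2
Mean of differences = 2.3000
Numerator Σ(Δz_t−Δz̄)(Δz_{t+1}−Δz̄) = -47.6900
Denominator Σ(Δz_t−Δz̄)² = 90.1000
r_1(Δz) = -47.6900 / 90.1000 = -0.529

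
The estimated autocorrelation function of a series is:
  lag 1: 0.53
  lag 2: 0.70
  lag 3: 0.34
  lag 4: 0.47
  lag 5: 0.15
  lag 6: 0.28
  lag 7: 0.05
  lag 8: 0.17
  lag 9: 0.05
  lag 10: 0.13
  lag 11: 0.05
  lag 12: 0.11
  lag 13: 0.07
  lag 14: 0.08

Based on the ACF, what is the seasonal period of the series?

The largest autocorrelation is r_2 = 0.70; the remaining lags stay at or below 0.53.
The dominant spike at lag 2 indicates a seasonal period of 2.

2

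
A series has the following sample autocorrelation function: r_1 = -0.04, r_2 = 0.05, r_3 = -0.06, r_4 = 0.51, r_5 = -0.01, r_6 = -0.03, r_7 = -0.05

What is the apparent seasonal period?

The largest autocorrelation is r_4 = 0.51; the remaining lags stay at or below 0.05.
The dominant spike at lag 4 indicates a seasonal period of 4.

4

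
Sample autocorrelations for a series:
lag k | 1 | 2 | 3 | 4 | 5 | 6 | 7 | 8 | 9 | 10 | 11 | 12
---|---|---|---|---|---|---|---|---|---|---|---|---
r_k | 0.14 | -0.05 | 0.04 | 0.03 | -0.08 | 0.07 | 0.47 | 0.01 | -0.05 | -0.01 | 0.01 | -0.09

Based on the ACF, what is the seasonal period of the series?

7

The largest autocorrelation is r_7 = 0.47; the remaining lags stay at or below 0.14.
The dominant spike at lag 7 indicates a seasonal period of 7.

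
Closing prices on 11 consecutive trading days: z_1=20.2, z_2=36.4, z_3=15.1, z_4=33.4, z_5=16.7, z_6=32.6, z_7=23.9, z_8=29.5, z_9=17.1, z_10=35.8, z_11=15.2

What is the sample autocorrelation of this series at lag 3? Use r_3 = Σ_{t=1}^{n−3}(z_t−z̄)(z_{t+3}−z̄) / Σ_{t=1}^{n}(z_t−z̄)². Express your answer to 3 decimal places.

Mean z̄ = (20.2 + 36.4 + 15.1 + 33.4 + 16.7 + 32.6 + 23.9 + 29.5 + 17.1 + 35.8 + 15.2)/11 = 25.0818
Numerator Σ_{t=1}^{8}(z_t−z̄)(z_{t+3}−z̄) = -373.7183
Denominator Σ(z_t−z̄)² = 744.6964
r_3 = -373.7183 / 744.6964 = -0.502

-0.502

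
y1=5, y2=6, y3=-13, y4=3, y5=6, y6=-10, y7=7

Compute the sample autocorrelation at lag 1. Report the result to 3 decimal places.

Mean ȳ = (5 + 6 − 13 + 3 + 6 − 10 + 7)/7 = 0.5714
Deviations from mean: 4.4286, 5.4286, -13.5714, 2.4286, 5.4286, -10.5714, 6.4286
Σ(y_t−ȳ)(y_{t+1}−ȳ) = (24.0408) + (-73.6735) + (-32.9592) + (13.1837) + (-57.3878) + (-67.9592) = -194.7551
Denominator Σ(y_t−ȳ)² = 421.7143
r_1 = -194.7551 / 421.7143 = -0.462

-0.462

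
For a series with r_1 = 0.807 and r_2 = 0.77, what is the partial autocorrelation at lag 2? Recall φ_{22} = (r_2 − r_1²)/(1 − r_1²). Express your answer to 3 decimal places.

0.341

φ_{22} = (r_2 − r_1²) / (1 − r_1²)
r_1² = (0.807)² = 0.651249
Numerator = 0.77 − 0.6512 = 0.1188; denominator = 1 − 0.6512 = 0.3488
φ_{22} = 0.1188 / 0.3488 = 0.341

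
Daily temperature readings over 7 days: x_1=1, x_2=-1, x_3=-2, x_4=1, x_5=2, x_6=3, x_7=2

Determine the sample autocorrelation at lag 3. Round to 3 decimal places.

-0.427

Mean x̄ = (1 − 1 − 2 + 1 + 2 + 3 + 2)/7 = 0.8571
Deviations from mean: 0.1429, -1.8571, -2.8571, 0.1429, 1.1429, 2.1429, 1.1429
Σ(x_t−x̄)(x_{t+3}−x̄) = (0.0204) + (-2.1224) + (-6.1224) + (0.1633) = -8.0612
Denominator Σ(x_t−x̄)² = 18.8571
r_3 = -8.0612 / 18.8571 = -0.427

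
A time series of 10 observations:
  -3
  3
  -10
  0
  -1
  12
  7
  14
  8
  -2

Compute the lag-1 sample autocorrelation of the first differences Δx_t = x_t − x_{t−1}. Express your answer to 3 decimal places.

-0.458

First differences Δx: 6, -13, 10, -1, 13, -5, 7, -6, -10
Mean of differences = 0.1111
Numerator Σ(Δx_t−Δx̄)(Δx_{t+1}−Δx̄) = -313.5679
Denominator Σ(Δx_t−Δx̄)² = 684.8889
r_1(Δx) = -313.5679 / 684.8889 = -0.458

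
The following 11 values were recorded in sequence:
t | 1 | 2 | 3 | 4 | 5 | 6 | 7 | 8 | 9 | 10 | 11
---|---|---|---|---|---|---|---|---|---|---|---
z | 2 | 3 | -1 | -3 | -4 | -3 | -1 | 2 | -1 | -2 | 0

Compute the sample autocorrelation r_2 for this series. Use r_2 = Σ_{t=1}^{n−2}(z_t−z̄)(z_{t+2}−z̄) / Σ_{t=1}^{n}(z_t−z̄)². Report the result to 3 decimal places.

Mean z̄ = (2 + 3 − 1 − 3 − 4 − 3 − 1 + 2 − 1 − 2 + 0)/11 = -0.7273
Numerator Σ_{t=1}^{9}(z_t−z̄)(z_{t+2}−z̄) = -12.0579
Denominator Σ(z_t−z̄)² = 52.1818
r_2 = -12.0579 / 52.1818 = -0.231

-0.231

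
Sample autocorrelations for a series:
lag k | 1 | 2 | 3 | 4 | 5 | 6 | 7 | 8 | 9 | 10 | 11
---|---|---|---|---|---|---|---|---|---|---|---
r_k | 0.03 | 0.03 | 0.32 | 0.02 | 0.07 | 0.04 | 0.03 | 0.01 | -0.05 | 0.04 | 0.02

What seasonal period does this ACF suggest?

The largest autocorrelation is r_3 = 0.32; the remaining lags stay at or below 0.07.
The dominant spike at lag 3 indicates a seasonal period of 3.

3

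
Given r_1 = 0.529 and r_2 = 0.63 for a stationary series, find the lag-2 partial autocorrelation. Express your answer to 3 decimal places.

0.486

φ_{22} = (r_2 − r_1²) / (1 − r_1²)
r_1² = (0.529)² = 0.279841
Numerator = 0.63 − 0.2798 = 0.3502; denominator = 1 − 0.2798 = 0.7202
φ_{22} = 0.3502 / 0.7202 = 0.486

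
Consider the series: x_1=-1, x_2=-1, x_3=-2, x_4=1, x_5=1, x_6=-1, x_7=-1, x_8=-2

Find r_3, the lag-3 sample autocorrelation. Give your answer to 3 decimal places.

Mean x̄ = (-1 − 1 − 2 + 1 + 1 − 1 − 1 − 2)/8 = -0.7500
Σ(x_t−x̄)(x_{t+3}−x̄) = (-0.4375) + (-0.4375) + (0.3125) + (-0.4375) + (-2.1875) = -3.1875
Denominator Σ(x_t−x̄)² = 9.5000
r_3 = -3.1875 / 9.5000 = -0.336

-0.336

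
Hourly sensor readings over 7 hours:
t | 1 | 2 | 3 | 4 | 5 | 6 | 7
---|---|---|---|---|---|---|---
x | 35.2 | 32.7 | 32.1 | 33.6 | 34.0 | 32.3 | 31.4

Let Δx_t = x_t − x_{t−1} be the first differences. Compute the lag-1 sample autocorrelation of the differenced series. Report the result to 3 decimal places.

First differences Δx: -2.5, -0.6, 1.5, 0.4, -1.7, -0.9
Mean of differences = -0.6333
Numerator Σ(Δx_t−Δx̄)(Δx_{t+1}−Δx̄) = 1.3956
Denominator Σ(Δx_t−Δx̄)² = 10.3133
r_1(Δx) = 1.3956 / 10.3133 = 0.135

0.135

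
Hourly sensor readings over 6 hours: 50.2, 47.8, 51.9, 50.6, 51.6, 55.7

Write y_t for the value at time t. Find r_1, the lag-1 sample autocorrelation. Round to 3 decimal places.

0.072

Mean ȳ = (50.2 + 47.8 + 51.9 + 50.6 + 51.6 + 55.7)/6 = 51.3000
Deviations from mean: -1.1000, -3.5000, 0.6000, -0.7000, 0.3000, 4.4000
Numerator Σ_{t=1}^{5}(y_t−ȳ)(y_{t+1}−ȳ) = 2.4400
Denominator Σ(y_t−ȳ)² = 33.7600
r_1 = 2.4400 / 33.7600 = 0.072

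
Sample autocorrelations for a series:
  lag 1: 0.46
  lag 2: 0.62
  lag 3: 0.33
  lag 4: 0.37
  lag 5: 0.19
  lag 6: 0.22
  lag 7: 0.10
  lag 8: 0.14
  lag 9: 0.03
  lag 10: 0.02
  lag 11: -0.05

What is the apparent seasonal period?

2

The largest autocorrelation is r_2 = 0.62; the remaining lags stay at or below 0.46.
The dominant spike at lag 2 indicates a seasonal period of 2.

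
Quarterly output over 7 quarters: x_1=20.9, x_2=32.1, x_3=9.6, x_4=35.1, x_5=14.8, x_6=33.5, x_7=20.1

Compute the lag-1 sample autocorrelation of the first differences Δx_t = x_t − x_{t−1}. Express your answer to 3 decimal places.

First differences Δx: 11.2, -22.5, 25.5, -20.3, 18.7, -13.4
Mean of differences = -0.1333
Numerator Σ(Δx_t−Δx̄)(Δx_{t+1}−Δx̄) = -1973.4211
Denominator Σ(Δx_t−Δx̄)² = 2223.1733
r_1(Δx) = -1973.4211 / 2223.1733 = -0.888

-0.888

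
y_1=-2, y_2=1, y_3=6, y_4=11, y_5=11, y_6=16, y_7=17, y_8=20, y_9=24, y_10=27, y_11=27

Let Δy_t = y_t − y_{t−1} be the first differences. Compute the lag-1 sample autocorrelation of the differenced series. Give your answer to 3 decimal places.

-0.338

First differences Δy: 3, 5, 5, 0, 5, 1, 3, 4, 3, 0
Mean of differences = 2.9000
Numerator Σ(Δy_t−Δȳ)(Δy_{t+1}−Δȳ) = -11.8100
Denominator Σ(Δy_t−Δȳ)² = 34.9000
r_1(Δy) = -11.8100 / 34.9000 = -0.338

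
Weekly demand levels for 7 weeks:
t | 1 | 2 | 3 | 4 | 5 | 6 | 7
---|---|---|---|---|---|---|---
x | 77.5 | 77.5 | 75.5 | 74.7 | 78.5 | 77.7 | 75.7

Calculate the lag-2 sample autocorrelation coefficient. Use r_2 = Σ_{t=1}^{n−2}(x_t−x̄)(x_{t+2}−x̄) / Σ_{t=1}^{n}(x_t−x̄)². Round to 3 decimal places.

-0.710

Mean x̄ = (77.5 + 77.5 + 75.5 + 74.7 + 78.5 + 77.7 + 75.7)/7 = 76.7286
Σ(x_t−x̄)(x_{t+2}−x̄) = (-0.9478) + (-1.5649) + (-2.1763) + (-1.9706) + (-1.8220) = -8.4816
Denominator Σ(x_t−x̄)² = 11.9543
r_2 = -8.4816 / 11.9543 = -0.710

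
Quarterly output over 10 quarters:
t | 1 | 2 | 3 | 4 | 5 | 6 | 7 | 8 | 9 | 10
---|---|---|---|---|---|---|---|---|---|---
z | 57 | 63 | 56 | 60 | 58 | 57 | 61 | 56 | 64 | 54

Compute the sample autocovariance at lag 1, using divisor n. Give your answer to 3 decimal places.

-7.096

Mean z̄ = (57 + 63 + 56 + 60 + 58 + 57 + 61 + 56 + 64 + 54)/10 = 58.6000
Σ_{t=1}^{9}(z_t−z̄)(z_{t+1}−z̄) = -70.9600
γ_1 = -70.9600 / 10 = -7.096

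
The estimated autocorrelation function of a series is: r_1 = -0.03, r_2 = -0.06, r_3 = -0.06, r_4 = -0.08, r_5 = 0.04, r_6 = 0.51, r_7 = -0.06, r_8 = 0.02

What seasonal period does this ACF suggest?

6

The largest autocorrelation is r_6 = 0.51; the remaining lags stay at or below 0.04.
The dominant spike at lag 6 indicates a seasonal period of 6.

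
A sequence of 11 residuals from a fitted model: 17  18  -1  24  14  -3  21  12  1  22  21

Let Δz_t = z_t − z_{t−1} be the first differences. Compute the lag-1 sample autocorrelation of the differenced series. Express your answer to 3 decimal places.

-0.521

First differences Δz: 1, -19, 25, -10, -17, 24, -9, -11, 21, -1
Mean of differences = 0.4000
Numerator Σ(Δz_t−Δz̄)(Δz_{t+1}−Δz̄) = -1352.7600
Denominator Σ(Δz_t−Δz̄)² = 2594.4000
r_1(Δz) = -1352.7600 / 2594.4000 = -0.521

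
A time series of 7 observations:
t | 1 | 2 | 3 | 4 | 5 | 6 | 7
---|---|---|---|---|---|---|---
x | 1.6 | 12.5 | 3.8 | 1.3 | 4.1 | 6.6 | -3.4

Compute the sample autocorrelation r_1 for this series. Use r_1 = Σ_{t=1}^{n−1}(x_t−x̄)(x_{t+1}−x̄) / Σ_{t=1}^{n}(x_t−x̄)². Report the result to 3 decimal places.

-0.267

Mean x̄ = (1.6 + 12.5 + 3.8 + 1.3 + 4.1 + 6.6 − 3.4)/7 = 3.7857
Σ(x_t−x̄)(x_{t+1}−x̄) = (-19.0469) + (0.1245) + (-0.0355) + (-0.7812) + (0.8845) + (-20.2227) = -39.0773
Denominator Σ(x_t−x̄)² = 146.5486
r_1 = -39.0773 / 146.5486 = -0.267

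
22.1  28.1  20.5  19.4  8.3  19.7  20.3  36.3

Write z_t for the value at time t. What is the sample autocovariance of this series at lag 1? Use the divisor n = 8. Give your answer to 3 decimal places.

4.939

Mean z̄ = (22.1 + 28.1 + 20.5 + 19.4 + 8.3 + 19.7 + 20.3 + 36.3)/8 = 21.8375
Deviations: 0.2625, 6.2625, -1.3375, -2.4375, -13.5375, -2.1375, -1.5375, 14.4625
Σ_{t=1}^{7}(z_t−z̄)(z_{t+1}−z̄) = 39.5123
γ_1 = 39.5123 / 8 = 4.939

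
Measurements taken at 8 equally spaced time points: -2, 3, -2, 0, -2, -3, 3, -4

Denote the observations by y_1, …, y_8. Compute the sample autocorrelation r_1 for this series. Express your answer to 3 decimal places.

Mean ȳ = (-2 + 3 − 2 + 0 − 2 − 3 + 3 − 4)/8 = -0.8750
Deviations from mean: -1.1250, 3.8750, -1.1250, 0.8750, -1.1250, -2.1250, 3.8750, -3.1250
Σ(y_t−ȳ)(y_{t+1}−ȳ) = (-4.3594) + (-4.3594) + (-0.9844) + (-0.9844) + (2.3906) + (-8.2344) + (-12.1094) = -28.6406
Denominator Σ(y_t−ȳ)² = 48.8750
r_1 = -28.6406 / 48.8750 = -0.586

-0.586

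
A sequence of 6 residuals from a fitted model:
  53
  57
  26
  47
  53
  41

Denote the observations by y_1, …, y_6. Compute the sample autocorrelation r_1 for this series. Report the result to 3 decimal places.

Mean ȳ = (53 + 57 + 26 + 47 + 53 + 41)/6 = 46.1667
Deviations from mean: 6.8333, 10.8333, -20.1667, 0.8333, 6.8333, -5.1667
Numerator Σ_{t=1}^{5}(y_t−ȳ)(y_{t+1}−ȳ) = -190.8611
Denominator Σ(y_t−ȳ)² = 644.8333
r_1 = -190.8611 / 644.8333 = -0.296

-0.296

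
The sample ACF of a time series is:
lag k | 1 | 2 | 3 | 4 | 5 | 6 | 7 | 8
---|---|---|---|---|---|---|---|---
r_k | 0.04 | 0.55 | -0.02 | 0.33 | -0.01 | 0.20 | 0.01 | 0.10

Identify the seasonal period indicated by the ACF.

The largest autocorrelation is r_2 = 0.55, with weaker echoes at lags 4 (0.33) and 6 (0.20); the remaining lags stay at or below 0.10.
The dominant spike at lag 2 indicates a seasonal period of 2.

2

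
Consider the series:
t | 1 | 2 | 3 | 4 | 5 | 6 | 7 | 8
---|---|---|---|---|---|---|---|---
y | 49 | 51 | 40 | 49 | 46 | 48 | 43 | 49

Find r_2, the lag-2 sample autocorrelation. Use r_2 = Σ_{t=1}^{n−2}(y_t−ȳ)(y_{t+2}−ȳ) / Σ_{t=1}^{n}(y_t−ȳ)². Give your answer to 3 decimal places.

Mean ȳ = (49 + 51 + 40 + 49 + 46 + 48 + 43 + 49)/8 = 46.8750
Deviations from mean: 2.1250, 4.1250, -6.8750, 2.1250, -0.8750, 1.1250, -3.8750, 2.1250
Σ(y_t−ȳ)(y_{t+2}−ȳ) = (-14.6094) + (8.7656) + (6.0156) + (2.3906) + (3.3906) + (2.3906) = 8.3438
Denominator Σ(y_t−ȳ)² = 94.8750
r_2 = 8.3438 / 94.8750 = 0.088

0.088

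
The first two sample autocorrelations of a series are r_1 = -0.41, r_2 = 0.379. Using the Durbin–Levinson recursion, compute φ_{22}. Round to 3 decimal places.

0.254

φ_{22} = (r_2 − r_1²) / (1 − r_1²)
r_1² = (-0.41)² = 0.1681
Numerator = 0.379 − 0.1681 = 0.2109; denominator = 1 − 0.1681 = 0.8319
φ_{22} = 0.2109 / 0.8319 = 0.254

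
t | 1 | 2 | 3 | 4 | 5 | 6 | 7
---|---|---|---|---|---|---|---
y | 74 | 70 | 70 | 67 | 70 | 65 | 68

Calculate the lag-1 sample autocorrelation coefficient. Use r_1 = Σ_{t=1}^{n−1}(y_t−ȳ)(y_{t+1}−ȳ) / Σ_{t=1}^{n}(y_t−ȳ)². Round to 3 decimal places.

Mean ȳ = (74 + 70 + 70 + 67 + 70 + 65 + 68)/7 = 69.1429
Numerator Σ_{t=1}^{6}(y_t−ȳ)(y_{t+1}−ȳ) = 2.4082
Denominator Σ(y_t−ȳ)² = 48.8571
r_1 = 2.4082 / 48.8571 = 0.049

0.049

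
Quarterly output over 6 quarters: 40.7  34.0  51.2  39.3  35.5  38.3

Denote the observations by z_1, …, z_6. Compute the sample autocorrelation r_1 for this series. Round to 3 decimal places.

-0.369

Mean z̄ = (40.7 + 34.0 + 51.2 + 39.3 + 35.5 + 38.3)/6 = 39.8333
Deviations from mean: 0.8667, -5.8333, 11.3667, -0.5333, -4.3333, -1.5333
Numerator Σ_{t=1}^{5}(z_t−z̄)(z_{t+1}−z̄) = -68.4678
Denominator Σ(z_t−z̄)² = 185.3933
r_1 = -68.4678 / 185.3933 = -0.369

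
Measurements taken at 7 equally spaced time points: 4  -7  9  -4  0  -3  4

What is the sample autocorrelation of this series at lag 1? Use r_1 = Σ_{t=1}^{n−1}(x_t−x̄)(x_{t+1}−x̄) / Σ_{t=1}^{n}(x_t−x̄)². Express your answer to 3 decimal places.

-0.738

Mean x̄ = (4 − 7 + 9 − 4 + 0 − 3 + 4)/7 = 0.4286
Deviations from mean: 3.5714, -7.4286, 8.5714, -4.4286, -0.4286, -3.4286, 3.5714
Σ(x_t−x̄)(x_{t+1}−x̄) = (-26.5306) + (-63.6735) + (-37.9592) + (1.8980) + (1.4694) + (-12.2449) = -137.0408
Denominator Σ(x_t−x̄)² = 185.7143
r_1 = -137.0408 / 185.7143 = -0.738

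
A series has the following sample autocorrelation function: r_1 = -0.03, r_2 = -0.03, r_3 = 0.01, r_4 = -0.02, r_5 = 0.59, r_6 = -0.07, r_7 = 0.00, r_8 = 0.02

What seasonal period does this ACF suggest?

The largest autocorrelation is r_5 = 0.59; the remaining lags stay at or below 0.02.
The dominant spike at lag 5 indicates a seasonal period of 5.

5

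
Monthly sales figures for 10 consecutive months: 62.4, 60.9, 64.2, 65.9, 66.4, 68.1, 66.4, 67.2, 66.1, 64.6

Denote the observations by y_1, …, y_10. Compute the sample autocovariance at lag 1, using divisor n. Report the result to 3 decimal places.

2.703

Mean ȳ = (62.4 + 60.9 + 64.2 + 65.9 + 66.4 + 68.1 + 66.4 + 67.2 + 66.1 + 64.6)/10 = 65.2200
Σ_{t=1}^{9}(y_t−ȳ)(y_{t+1}−ȳ) = 27.0276
γ_1 = 27.0276 / 10 = 2.703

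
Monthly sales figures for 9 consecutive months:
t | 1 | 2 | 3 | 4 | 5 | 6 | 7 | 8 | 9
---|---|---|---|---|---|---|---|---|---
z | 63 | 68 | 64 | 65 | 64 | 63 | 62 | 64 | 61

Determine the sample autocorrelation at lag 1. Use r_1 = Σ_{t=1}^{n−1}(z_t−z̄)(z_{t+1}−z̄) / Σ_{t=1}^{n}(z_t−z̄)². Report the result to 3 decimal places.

-0.051

Mean z̄ = (63 + 68 + 64 + 65 + 64 + 63 + 62 + 64 + 61)/9 = 63.7778
Numerator Σ_{t=1}^{8}(z_t−z̄)(z_{t+1}−z̄) = -1.6049
Denominator Σ(z_t−z̄)² = 31.5556
r_1 = -1.6049 / 31.5556 = -0.051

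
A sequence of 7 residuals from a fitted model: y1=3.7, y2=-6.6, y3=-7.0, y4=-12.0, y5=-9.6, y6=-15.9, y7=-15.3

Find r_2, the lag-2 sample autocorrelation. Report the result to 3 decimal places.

0.155

Mean ȳ = (3.7 − 6.6 − 7.0 − 12.0 − 9.6 − 15.9 − 15.3)/7 = -8.9571
Deviations from mean: 12.6571, 2.3571, 1.9571, -3.0429, -0.6429, -6.9429, -6.3429
Σ(y_t−ȳ)(y_{t+2}−ȳ) = (24.7718) + (-7.1724) + (-1.2582) + (21.1261) + (4.0776) = 41.5449
Denominator Σ(y_t−ȳ)² = 267.6971
r_2 = 41.5449 / 267.6971 = 0.155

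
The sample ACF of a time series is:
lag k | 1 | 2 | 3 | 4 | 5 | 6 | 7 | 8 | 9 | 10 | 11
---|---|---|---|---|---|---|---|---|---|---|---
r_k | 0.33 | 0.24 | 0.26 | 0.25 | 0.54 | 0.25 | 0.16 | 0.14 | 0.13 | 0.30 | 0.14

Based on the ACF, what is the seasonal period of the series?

5

The largest autocorrelation is r_5 = 0.54; the remaining lags stay at or below 0.33. The elevated value at lag 1 (0.33), dropping to 0.24 at lag 2, reflects decaying short-term dependence rather than seasonality.
The dominant spike at lag 5 indicates a seasonal period of 5.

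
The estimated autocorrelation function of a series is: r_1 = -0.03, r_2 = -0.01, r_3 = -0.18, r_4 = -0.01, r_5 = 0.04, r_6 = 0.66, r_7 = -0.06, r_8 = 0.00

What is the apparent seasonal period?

The largest autocorrelation is r_6 = 0.66; the remaining lags stay at or below 0.04.
The dominant spike at lag 6 indicates a seasonal period of 6.

6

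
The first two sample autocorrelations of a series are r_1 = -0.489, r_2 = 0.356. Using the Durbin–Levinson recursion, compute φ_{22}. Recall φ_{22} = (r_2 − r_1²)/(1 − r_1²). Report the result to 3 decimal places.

0.154

φ_{22} = (r_2 − r_1²) / (1 − r_1²)
r_1² = (-0.489)² = 0.239121
Numerator = 0.356 − 0.2391 = 0.1169; denominator = 1 − 0.2391 = 0.7609
φ_{22} = 0.1169 / 0.7609 = 0.154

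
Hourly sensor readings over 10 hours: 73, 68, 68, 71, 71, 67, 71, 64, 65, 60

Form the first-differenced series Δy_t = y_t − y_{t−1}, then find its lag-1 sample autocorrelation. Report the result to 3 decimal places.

First differences Δy: -5, 0, 3, 0, -4, 4, -7, 1, -5
Mean of differences = -1.4444
Numerator Σ(Δy_t−Δȳ)(Δy_{t+1}−Δȳ) = -62.4198
Denominator Σ(Δy_t−Δȳ)² = 122.2222
r_1(Δy) = -62.4198 / 122.2222 = -0.511

-0.511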